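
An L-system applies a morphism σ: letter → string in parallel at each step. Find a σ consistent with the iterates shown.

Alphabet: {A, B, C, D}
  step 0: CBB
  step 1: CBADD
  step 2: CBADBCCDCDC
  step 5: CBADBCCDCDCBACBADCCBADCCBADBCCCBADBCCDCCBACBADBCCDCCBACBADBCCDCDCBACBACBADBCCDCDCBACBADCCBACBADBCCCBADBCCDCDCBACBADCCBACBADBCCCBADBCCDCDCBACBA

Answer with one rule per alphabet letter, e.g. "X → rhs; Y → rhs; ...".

  step 1 ⇒ step 2: CBADD ⇒ CBA·D·BCC·DC·DC
    A ↦ BCC
    B ↦ D
    C ↦ CBA
    D ↦ DC

A->BCC, B->D, C->CBA, D->DC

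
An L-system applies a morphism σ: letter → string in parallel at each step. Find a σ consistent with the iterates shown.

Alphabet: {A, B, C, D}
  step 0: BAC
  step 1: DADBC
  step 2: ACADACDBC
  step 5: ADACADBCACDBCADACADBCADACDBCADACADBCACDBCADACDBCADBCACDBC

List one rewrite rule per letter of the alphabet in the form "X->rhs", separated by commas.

A->AD, B->D, C->BC, D->AC

  step 1 ⇒ step 2: DADBC ⇒ AC·AD·AC·D·BC
    A ↦ AD
    B ↦ D
    C ↦ BC
    D ↦ AC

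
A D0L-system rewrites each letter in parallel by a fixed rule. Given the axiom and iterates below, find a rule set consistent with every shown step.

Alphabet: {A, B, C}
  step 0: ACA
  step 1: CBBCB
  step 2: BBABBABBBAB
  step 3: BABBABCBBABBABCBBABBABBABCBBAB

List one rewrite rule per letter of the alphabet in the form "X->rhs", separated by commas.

A->CB, B->BAB, C->B

  step 2 ⇒ step 3: BBABBABBBAB ⇒ BAB·BAB·CB·BAB·BAB·CB·BAB·BAB·BAB·CB·BAB
    A ↦ CB
    B ↦ BAB
  step 0 ⇒ step 1: ACA ⇒ CB·B·CB
    C ↦ B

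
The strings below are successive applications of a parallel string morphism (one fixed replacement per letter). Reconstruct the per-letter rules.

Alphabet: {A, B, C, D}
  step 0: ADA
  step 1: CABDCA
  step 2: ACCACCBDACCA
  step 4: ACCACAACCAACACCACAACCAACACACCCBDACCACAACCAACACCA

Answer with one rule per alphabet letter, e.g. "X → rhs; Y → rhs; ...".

A->CA, B->CC, C->AC, D->BD

  step 1 ⇒ step 2: CABDCA ⇒ AC·CA·CC·BD·AC·CA
    A ↦ CA
    B ↦ CC
    C ↦ AC
    D ↦ BD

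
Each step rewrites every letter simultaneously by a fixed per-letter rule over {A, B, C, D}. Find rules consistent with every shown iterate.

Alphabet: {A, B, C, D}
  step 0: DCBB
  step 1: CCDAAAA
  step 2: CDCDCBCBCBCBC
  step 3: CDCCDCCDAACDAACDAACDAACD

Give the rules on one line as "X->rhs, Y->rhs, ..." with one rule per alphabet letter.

  step 2 ⇒ step 3: CDCDCBCBCBCBC ⇒ CD·C·CD·C·CD·AA·CD·AA·CD·AA·CD·AA·CD
    B ↦ AA
    C ↦ CD
    D ↦ C
  step 1 ⇒ step 2: CCDAAAA ⇒ CD·CD·C·BC·BC·BC·BC
    A ↦ BC

A->BC, B->AA, C->CD, D->C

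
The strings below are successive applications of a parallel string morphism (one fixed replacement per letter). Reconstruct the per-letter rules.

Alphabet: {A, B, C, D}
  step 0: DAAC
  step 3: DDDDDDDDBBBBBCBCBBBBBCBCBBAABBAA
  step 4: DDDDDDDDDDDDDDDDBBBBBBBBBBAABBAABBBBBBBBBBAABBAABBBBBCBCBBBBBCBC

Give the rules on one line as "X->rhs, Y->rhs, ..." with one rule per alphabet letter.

  step 3 ⇒ step 4: DDDDDDDDBBBBBCBCBBBBBCBCBBAABBAA ⇒ DD·DD·DD·DD·DD·DD·DD·DD·BB·BB·BB·BB·BB·AA·BB·AA·BB·BB·BB·BB·BB·AA·BB·AA·BB·BB·BC·BC·BB·BB·BC·BC
    A ↦ BC
    B ↦ BB
    C ↦ AA
    D ↦ DD

A->BC, B->BB, C->AA, D->DD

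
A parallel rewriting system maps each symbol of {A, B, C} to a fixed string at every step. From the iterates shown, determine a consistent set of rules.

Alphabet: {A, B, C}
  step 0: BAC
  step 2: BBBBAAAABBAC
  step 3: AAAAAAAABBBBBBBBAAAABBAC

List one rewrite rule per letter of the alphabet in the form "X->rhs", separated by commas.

A->BB, B->AA, C->AC

  step 2 ⇒ step 3: BBBBAAAABBAC ⇒ AA·AA·AA·AA·BB·BB·BB·BB·AA·AA·BB·AC
    A ↦ BB
    B ↦ AA
    C ↦ AC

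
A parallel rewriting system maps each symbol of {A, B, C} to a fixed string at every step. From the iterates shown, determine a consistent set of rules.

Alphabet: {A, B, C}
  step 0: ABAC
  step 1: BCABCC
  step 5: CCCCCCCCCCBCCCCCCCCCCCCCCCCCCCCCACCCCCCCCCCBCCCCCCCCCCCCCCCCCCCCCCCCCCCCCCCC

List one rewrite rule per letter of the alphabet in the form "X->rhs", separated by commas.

  step 0 ⇒ step 1: ABAC ⇒ B·CA·B·CC
    A ↦ B
    B ↦ CA
    C ↦ CC

A->B, B->CA, C->CC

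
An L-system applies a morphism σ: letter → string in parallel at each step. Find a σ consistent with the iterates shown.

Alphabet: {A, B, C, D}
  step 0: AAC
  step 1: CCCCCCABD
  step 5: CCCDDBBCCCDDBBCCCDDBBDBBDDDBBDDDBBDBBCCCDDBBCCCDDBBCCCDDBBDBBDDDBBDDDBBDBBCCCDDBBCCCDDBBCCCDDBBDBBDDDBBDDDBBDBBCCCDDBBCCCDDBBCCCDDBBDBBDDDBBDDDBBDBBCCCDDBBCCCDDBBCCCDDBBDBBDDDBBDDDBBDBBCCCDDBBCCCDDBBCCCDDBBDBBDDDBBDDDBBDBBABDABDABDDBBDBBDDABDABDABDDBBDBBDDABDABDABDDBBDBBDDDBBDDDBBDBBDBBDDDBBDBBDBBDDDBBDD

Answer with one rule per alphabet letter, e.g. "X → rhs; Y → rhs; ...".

  step 0 ⇒ step 1: AAC ⇒ CCC·CCC·ABD
    A ↦ CCC
    C ↦ ABD
    B ↦ D  (constrained at step 1)
    D ↦ DBB  (constrained at step 1)

A->CCC, B->D, C->ABD, D->DBB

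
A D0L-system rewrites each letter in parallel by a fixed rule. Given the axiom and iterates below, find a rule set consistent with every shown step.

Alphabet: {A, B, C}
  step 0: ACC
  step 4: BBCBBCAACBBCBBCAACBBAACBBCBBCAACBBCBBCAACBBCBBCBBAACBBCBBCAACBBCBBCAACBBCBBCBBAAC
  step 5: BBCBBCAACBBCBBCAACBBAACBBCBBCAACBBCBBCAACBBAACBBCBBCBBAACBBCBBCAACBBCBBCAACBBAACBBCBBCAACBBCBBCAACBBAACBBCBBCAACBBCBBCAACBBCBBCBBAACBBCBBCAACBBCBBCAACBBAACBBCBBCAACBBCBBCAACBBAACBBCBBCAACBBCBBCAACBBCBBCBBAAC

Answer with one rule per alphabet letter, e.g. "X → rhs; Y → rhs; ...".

A->B, B->BBC, C->AAC

  step 4 ⇒ step 5: BBCBBCAACBBCBBCAACBBAACBBCBBCAACBBCBBCAACBBCBBCBBAACBBCBBCAACBBCBBCAACBBCBBCBBAAC ⇒ BBC·BBC·AAC·BBC·BBC·AAC·B·B·AAC·BBC·BBC·AAC·BBC·BBC·AAC·B·B·AAC·BBC·BBC·B·B·AAC·BBC·BBC·AAC·BBC·BBC·AAC·B·B·AAC·BBC·BBC·AAC·BBC·BBC·AAC·B·B·AAC·BBC·BBC·AAC·BBC·BBC·AAC·BBC·BBC·B·B·AAC·BBC·BBC·AAC·BBC·BBC·AAC·B·B·AAC·BBC·BBC·AAC·BBC·BBC·AAC·B·B·AAC·BBC·BBC·AAC·BBC·BBC·AAC·BBC·BBC·B·B·AAC
    A ↦ B
    B ↦ BBC
    C ↦ AAC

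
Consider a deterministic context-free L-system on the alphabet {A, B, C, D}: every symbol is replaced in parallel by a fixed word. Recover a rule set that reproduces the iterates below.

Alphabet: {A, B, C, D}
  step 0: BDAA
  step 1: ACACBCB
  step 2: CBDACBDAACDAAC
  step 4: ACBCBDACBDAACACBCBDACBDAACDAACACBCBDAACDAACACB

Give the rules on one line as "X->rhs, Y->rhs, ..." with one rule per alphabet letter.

A->CB, B->AC, C->DA, D->A

  step 1 ⇒ step 2: ACACBCB ⇒ CB·DA·CB·DA·AC·DA·AC
    A ↦ CB
    B ↦ AC
    C ↦ DA
  step 0 ⇒ step 1: BDAA ⇒ AC·A·CB·CB
    D ↦ A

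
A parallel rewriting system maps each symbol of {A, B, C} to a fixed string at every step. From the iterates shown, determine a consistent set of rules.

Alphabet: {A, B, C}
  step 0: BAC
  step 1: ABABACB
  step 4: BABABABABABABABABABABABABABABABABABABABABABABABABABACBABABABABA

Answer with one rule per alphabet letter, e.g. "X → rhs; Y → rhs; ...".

A->BAB, B->A, C->ACB

  step 0 ⇒ step 1: BAC ⇒ A·BAB·ACB
    A ↦ BAB
    B ↦ A
    C ↦ ACB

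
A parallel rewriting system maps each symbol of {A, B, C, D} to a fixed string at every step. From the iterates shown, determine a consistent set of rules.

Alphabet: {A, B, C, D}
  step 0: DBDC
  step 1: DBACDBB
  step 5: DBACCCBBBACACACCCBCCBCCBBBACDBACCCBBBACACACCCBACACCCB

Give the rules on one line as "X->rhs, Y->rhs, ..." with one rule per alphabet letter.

  step 0 ⇒ step 1: DBDC ⇒ DB·AC·DB·B
    B ↦ AC
    C ↦ B
    D ↦ DB
    A ↦ CC  (constrained at step 1)

A->CC, B->AC, C->B, D->DB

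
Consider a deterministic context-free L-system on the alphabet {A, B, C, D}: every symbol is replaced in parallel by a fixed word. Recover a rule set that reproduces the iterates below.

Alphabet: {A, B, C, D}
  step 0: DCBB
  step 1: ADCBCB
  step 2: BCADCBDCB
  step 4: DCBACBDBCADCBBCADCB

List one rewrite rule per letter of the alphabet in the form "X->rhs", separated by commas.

  step 1 ⇒ step 2: ADCBCB ⇒ BC·A·D·CB·D·CB
    A ↦ BC
    B ↦ CB
    C ↦ D
    D ↦ A

A->BC, B->CB, C->D, D->A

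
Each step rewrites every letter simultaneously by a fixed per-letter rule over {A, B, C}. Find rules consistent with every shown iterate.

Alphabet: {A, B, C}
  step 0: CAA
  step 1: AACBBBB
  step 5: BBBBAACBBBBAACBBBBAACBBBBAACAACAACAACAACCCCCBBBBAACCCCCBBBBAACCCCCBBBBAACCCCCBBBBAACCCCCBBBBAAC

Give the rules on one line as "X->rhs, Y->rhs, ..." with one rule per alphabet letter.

A->BB, B->C, C->AAC

  step 0 ⇒ step 1: CAA ⇒ AAC·BB·BB
    A ↦ BB
    C ↦ AAC
    B ↦ C  (constrained at step 1)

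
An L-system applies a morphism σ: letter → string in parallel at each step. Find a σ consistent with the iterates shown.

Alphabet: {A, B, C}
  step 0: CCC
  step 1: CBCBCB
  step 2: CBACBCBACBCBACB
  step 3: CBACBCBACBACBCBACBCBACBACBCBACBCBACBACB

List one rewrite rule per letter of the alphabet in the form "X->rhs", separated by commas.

  step 2 ⇒ step 3: CBACBCBACBCBACB ⇒ CB·ACB·CBA·CB·ACB·CB·ACB·CBA·CB·ACB·CB·ACB·CBA·CB·ACB
    A ↦ CBA
    B ↦ ACB
    C ↦ CB

A->CBA, B->ACB, C->CB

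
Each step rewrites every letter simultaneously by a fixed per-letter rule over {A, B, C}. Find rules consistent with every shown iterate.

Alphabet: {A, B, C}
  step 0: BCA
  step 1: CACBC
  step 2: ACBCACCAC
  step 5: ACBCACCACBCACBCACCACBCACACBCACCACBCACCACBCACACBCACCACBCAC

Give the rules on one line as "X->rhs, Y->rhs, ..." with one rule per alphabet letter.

A->BC, B->C, C->AC

  step 1 ⇒ step 2: CACBC ⇒ AC·BC·AC·C·AC
    A ↦ BC
    B ↦ C
    C ↦ AC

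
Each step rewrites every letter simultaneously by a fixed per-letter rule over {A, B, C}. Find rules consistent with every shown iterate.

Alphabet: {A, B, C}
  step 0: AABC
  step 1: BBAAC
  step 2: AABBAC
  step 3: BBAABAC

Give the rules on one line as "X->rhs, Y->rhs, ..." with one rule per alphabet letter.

  step 2 ⇒ step 3: AABBAC ⇒ B·B·A·A·B·AC
    A ↦ B
    B ↦ A
    C ↦ AC

A->B, B->A, C->AC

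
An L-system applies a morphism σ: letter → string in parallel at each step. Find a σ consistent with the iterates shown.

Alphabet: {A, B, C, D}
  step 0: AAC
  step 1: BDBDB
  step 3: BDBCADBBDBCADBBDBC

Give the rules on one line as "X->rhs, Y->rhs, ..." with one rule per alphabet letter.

A->BD, B->AD, C->B, D->BC

  step 0 ⇒ step 1: AAC ⇒ BD·BD·B
    A ↦ BD
    C ↦ B
    B ↦ AD  (constrained at step 1)
    D ↦ BC  (constrained at step 1)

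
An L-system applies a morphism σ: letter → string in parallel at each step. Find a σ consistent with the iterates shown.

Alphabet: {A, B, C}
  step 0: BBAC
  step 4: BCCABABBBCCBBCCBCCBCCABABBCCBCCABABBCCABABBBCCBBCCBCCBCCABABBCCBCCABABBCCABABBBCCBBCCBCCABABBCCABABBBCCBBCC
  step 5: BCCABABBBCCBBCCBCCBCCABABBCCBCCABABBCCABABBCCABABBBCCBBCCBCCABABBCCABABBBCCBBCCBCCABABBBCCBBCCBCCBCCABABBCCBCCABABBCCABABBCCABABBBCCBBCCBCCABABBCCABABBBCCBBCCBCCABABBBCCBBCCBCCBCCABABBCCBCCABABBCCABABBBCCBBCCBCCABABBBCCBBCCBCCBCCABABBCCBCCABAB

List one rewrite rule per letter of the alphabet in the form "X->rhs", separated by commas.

A->B, B->BCC, C->AB

  step 4 ⇒ step 5: BCCABABBBCCBBCCBCCBCCABABBCCBCCABABBCCABABBBCCBBCCBCCBCCABABBCCBCCABABBCCABABBBCCBBCCBCCABABBCCABABBBCCBBCC ⇒ BCC·AB·AB·B·BCC·B·BCC·BCC·BCC·AB·AB·BCC·BCC·AB·AB·BCC·AB·AB·BCC·AB·AB·B·BCC·B·BCC·BCC·AB·AB·BCC·AB·AB·B·BCC·B·BCC·BCC·AB·AB·B·BCC·B·BCC·BCC·BCC·AB·AB·BCC·BCC·AB·AB·BCC·AB·AB·BCC·AB·AB·B·BCC·B·BCC·BCC·AB·AB·BCC·AB·AB·B·BCC·B·BCC·BCC·AB·AB·B·BCC·B·BCC·BCC·BCC·AB·AB·BCC·BCC·AB·AB·BCC·AB·AB·B·BCC·B·BCC·BCC·AB·AB·B·BCC·B·BCC·BCC·BCC·AB·AB·BCC·BCC·AB·AB
    A ↦ B
    B ↦ BCC
    C ↦ AB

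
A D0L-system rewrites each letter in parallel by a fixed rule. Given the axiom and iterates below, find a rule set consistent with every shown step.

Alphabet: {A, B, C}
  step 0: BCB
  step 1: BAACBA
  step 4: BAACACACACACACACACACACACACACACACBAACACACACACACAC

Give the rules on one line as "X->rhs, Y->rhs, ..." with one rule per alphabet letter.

A->AC, B->BA, C->AC

  step 0 ⇒ step 1: BCB ⇒ BA·AC·BA
    B ↦ BA
    C ↦ AC
    A ↦ AC  (constrained at step 1)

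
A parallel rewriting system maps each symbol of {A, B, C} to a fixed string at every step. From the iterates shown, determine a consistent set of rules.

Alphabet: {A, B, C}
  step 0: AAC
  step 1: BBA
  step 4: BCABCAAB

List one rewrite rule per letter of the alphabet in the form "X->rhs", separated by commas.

  step 0 ⇒ step 1: AAC ⇒ B·B·A
    A ↦ B
    C ↦ A
    B ↦ CA  (constrained at step 1)

A->B, B->CA, C->A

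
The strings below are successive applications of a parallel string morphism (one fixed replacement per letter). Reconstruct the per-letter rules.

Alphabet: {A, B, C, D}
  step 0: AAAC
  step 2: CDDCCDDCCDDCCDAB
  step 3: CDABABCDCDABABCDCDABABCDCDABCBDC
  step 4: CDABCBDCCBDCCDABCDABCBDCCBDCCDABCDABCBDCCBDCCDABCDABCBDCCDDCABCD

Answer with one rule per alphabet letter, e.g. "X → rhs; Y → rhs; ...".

A->CB, B->DC, C->CD, D->AB

  step 3 ⇒ step 4: CDABABCDCDABABCDCDABABCDCDABCBDC ⇒ CD·AB·CB·DC·CB·DC·CD·AB·CD·AB·CB·DC·CB·DC·CD·AB·CD·AB·CB·DC·CB·DC·CD·AB·CD·AB·CB·DC·CD·DC·AB·CD
    A ↦ CB
    B ↦ DC
    C ↦ CD
    D ↦ AB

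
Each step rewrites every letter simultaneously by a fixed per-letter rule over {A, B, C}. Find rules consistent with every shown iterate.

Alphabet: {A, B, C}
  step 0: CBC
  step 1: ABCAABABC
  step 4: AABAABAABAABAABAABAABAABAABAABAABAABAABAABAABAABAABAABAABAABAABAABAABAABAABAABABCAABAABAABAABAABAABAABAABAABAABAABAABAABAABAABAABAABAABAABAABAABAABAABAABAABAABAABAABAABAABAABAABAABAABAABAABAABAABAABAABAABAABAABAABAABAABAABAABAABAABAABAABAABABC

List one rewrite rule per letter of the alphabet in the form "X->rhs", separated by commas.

  step 0 ⇒ step 1: CBC ⇒ ABC·AAB·ABC
    B ↦ AAB
    C ↦ ABC
    A ↦ AAB  (constrained at step 1)

A->AAB, B->AAB, C->ABC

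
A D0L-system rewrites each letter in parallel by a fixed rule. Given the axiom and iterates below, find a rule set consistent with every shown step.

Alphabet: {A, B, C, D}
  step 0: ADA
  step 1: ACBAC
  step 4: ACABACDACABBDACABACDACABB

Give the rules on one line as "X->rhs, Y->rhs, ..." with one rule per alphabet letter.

A->AC, B->D, C->AB, D->B

  step 0 ⇒ step 1: ADA ⇒ AC·B·AC
    A ↦ AC
    D ↦ B
    B ↦ D  (constrained at step 1)
    C ↦ AB  (constrained at step 1)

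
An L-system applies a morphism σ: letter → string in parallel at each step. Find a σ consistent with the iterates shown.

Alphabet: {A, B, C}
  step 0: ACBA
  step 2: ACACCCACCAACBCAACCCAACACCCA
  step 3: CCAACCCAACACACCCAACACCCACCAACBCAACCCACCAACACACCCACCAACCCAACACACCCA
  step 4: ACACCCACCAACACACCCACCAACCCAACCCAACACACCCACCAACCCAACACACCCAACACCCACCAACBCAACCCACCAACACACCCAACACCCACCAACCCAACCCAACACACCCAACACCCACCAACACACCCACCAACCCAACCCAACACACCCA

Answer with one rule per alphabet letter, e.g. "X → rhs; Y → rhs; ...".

A->CCA, B->BCA, C->AC

  step 3 ⇒ step 4: CCAACCCAACACACCCAACACCCACCAACBCAACCCACCAACACACCCACCAACCCAACACACCCA ⇒ AC·AC·CCA·CCA·AC·AC·AC·CCA·CCA·AC·CCA·AC·CCA·AC·AC·AC·CCA·CCA·AC·CCA·AC·AC·AC·CCA·AC·AC·CCA·CCA·AC·BCA·AC·CCA·CCA·AC·AC·AC·CCA·AC·AC·CCA·CCA·AC·CCA·AC·CCA·AC·AC·AC·CCA·AC·AC·CCA·CCA·AC·AC·AC·CCA·CCA·AC·CCA·AC·CCA·AC·AC·AC·CCA
    A ↦ CCA
    B ↦ BCA
    C ↦ AC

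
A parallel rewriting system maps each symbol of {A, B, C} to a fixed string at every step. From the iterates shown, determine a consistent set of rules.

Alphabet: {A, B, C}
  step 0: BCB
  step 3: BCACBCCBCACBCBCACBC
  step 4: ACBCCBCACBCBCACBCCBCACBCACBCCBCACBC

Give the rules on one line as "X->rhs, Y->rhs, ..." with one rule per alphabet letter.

  step 3 ⇒ step 4: BCACBCCBCACBCBCACBC ⇒ AC·BC·C·BC·AC·BC·BC·AC·BC·C·BC·AC·BC·AC·BC·C·BC·AC·BC
    A ↦ C
    B ↦ AC
    C ↦ BC

A->C, B->AC, C->BC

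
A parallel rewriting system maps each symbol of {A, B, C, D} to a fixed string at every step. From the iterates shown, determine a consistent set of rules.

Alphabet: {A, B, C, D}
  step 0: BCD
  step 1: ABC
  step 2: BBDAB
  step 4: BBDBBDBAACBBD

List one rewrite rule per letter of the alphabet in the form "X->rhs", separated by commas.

A->BBD, B->A, C->B, D->C

  step 1 ⇒ step 2: ABC ⇒ BBD·A·B
    A ↦ BBD
    B ↦ A
    C ↦ B
  step 0 ⇒ step 1: BCD ⇒ A·B·C
    D ↦ C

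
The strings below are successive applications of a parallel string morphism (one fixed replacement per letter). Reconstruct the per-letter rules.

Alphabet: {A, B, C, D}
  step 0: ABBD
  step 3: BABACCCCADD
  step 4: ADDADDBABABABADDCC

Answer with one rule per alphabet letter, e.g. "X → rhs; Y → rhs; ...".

A->DD, B->A, C->BA, D->C

  step 3 ⇒ step 4: BABACCCCADD ⇒ A·DD·A·DD·BA·BA·BA·BA·DD·C·C
    A ↦ DD
    B ↦ A
    C ↦ BA
    D ↦ C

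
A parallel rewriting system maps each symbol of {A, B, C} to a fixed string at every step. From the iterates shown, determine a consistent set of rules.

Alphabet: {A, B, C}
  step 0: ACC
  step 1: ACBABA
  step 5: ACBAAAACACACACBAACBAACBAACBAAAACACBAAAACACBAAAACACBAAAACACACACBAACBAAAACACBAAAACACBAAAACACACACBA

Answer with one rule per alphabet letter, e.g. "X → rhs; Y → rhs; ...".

A->AC, B->AA, C->BA

  step 0 ⇒ step 1: ACC ⇒ AC·BA·BA
    A ↦ AC
    C ↦ BA
    B ↦ AA  (constrained at step 1)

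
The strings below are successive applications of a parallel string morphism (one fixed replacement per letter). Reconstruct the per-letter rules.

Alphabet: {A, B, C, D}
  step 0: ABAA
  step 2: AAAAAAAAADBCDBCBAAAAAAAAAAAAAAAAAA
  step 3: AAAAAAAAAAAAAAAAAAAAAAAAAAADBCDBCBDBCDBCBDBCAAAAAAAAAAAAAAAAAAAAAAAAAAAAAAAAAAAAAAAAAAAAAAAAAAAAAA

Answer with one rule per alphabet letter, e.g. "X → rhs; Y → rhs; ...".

  step 2 ⇒ step 3: AAAAAAAAADBCDBCBAAAAAAAAAAAAAAAAAA ⇒ AAA·AAA·AAA·AAA·AAA·AAA·AAA·AAA·AAA·DBC·DBC·B·DBC·DBC·B·DBC·AAA·AAA·AAA·AAA·AAA·AAA·AAA·AAA·AAA·AAA·AAA·AAA·AAA·AAA·AAA·AAA·AAA·AAA
    A ↦ AAA
    B ↦ DBC
    C ↦ B
    D ↦ DBC

A->AAA, B->DBC, C->B, D->DBC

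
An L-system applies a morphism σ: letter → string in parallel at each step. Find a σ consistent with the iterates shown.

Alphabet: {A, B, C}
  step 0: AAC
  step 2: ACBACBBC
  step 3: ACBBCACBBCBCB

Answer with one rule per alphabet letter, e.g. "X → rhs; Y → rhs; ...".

  step 2 ⇒ step 3: ACBACBBC ⇒ AC·B·BC·AC·B·BC·BC·B
    A ↦ AC
    B ↦ BC
    C ↦ B

A->AC, B->BC, C->B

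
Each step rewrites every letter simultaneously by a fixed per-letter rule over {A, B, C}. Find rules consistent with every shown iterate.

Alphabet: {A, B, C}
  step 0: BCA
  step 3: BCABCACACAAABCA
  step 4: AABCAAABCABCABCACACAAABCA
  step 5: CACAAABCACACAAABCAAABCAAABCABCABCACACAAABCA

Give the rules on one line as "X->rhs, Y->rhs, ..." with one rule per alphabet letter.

  step 4 ⇒ step 5: AABCAAABCABCABCACACAAABCA ⇒ CA·CA·AA·B·CA·CA·CA·AA·B·CA·AA·B·CA·AA·B·CA·B·CA·B·CA·CA·CA·AA·B·CA
    A ↦ CA
    B ↦ AA
    C ↦ B

A->CA, B->AA, C->B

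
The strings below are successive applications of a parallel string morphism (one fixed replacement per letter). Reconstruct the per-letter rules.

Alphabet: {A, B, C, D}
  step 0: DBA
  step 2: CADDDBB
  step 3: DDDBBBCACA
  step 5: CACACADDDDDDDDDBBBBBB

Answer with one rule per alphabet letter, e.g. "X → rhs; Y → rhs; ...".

  step 2 ⇒ step 3: CADDDBB ⇒ D·DD·B·B·B·CA·CA
    A ↦ DD
    B ↦ CA
    C ↦ D
    D ↦ B

A->DD, B->CA, C->D, D->B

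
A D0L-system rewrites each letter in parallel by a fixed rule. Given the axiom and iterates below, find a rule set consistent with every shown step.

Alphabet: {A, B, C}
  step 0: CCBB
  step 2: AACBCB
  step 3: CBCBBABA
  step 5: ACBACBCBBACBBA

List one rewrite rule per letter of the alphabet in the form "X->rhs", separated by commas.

  step 2 ⇒ step 3: AACBCB ⇒ CB·CB·B·A·B·A
    A ↦ CB
    B ↦ A
    C ↦ B

A->CB, B->A, C->B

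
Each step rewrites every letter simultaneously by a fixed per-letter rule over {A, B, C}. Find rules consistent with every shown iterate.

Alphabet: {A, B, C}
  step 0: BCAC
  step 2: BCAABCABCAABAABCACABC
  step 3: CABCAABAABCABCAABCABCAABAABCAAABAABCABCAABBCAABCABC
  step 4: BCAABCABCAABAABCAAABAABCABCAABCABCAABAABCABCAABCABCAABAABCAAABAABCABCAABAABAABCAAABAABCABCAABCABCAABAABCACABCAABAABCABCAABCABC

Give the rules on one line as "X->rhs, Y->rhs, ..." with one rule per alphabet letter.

  step 3 ⇒ step 4: CABCAABAABCABCAABCABCAABAABCAAABAABCABCAABBCAABCABC ⇒ BC·AAB·CA·BC·AAB·AAB·CA·AAB·AAB·CA·BC·AAB·CA·BC·AAB·AAB·CA·BC·AAB·CA·BC·AAB·AAB·CA·AAB·AAB·CA·BC·AAB·AAB·AAB·CA·AAB·AAB·CA·BC·AAB·CA·BC·AAB·AAB·CA·CA·BC·AAB·AAB·CA·BC·AAB·CA·BC
    A ↦ AAB
    B ↦ CA
    C ↦ BC

A->AAB, B->CA, C->BC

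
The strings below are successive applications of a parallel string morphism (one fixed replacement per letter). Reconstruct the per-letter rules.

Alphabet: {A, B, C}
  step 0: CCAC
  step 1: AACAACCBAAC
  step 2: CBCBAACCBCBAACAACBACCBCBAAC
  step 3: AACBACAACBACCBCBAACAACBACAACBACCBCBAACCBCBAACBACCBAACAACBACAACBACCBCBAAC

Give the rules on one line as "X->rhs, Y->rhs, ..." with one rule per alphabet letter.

  step 2 ⇒ step 3: CBCBAACCBCBAACAACBACCBCBAAC ⇒ AAC·BAC·AAC·BAC·CB·CB·AAC·AAC·BAC·AAC·BAC·CB·CB·AAC·CB·CB·AAC·BAC·CB·AAC·AAC·BAC·AAC·BAC·CB·CB·AAC
    A ↦ CB
    B ↦ BAC
    C ↦ AAC

A->CB, B->BAC, C->AAC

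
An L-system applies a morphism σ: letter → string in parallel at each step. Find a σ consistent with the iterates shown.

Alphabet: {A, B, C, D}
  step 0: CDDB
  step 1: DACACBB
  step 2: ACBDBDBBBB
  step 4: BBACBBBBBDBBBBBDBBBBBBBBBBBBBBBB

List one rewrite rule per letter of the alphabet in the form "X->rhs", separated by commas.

  step 1 ⇒ step 2: DACACBB ⇒ AC·B·D·B·D·BB·BB
    A ↦ B
    B ↦ BB
    C ↦ D
    D ↦ AC

A->B, B->BB, C->D, D->AC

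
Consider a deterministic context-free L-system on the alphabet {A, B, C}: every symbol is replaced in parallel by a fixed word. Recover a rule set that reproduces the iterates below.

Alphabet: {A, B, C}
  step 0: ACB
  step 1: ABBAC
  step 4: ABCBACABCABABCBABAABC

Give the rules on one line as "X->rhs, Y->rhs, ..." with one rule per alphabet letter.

A->AB, B->C, C->BA

  step 0 ⇒ step 1: ACB ⇒ AB·BA·C
    A ↦ AB
    B ↦ C
    C ↦ BA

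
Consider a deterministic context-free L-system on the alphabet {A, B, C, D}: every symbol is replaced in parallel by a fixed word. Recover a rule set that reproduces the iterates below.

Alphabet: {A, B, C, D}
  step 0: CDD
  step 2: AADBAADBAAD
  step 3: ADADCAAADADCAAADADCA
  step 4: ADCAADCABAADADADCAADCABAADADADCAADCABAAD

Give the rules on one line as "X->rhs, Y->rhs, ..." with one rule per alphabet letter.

  step 3 ⇒ step 4: ADADCAAADADCAAADADCA ⇒ AD·CA·AD·CA·BA·AD·AD·AD·CA·AD·CA·BA·AD·AD·AD·CA·AD·CA·BA·AD
    A ↦ AD
    C ↦ BA
    D ↦ CA
  step 2 ⇒ step 3: AADBAADBAAD ⇒ AD·AD·CA·A·AD·AD·CA·A·AD·AD·CA
    B ↦ A

A->AD, B->A, C->BA, D->CA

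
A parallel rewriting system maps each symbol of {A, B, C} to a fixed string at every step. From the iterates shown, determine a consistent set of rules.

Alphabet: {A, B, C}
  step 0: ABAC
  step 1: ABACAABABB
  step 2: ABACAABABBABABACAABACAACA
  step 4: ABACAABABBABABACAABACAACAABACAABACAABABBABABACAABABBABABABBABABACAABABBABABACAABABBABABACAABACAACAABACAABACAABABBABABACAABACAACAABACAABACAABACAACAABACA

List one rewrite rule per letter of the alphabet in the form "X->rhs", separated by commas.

A->AB, B->ACA, C->ABB

  step 1 ⇒ step 2: ABACAABABB ⇒ AB·ACA·AB·ABB·AB·AB·ACA·AB·ACA·ACA
    A ↦ AB
    B ↦ ACA
    C ↦ ABB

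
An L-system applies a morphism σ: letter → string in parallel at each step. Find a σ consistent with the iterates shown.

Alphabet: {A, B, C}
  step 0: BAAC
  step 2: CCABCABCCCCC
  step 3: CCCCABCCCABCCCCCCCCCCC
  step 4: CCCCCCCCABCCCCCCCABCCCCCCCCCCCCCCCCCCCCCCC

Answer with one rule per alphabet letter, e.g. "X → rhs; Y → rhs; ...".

  step 3 ⇒ step 4: CCCCABCCCABCCCCCCCCCCC ⇒ CC·CC·CC·CC·AB·C·CC·CC·CC·AB·C·CC·CC·CC·CC·CC·CC·CC·CC·CC·CC·CC
    A ↦ AB
    B ↦ C
    C ↦ CC

A->AB, B->C, C->CC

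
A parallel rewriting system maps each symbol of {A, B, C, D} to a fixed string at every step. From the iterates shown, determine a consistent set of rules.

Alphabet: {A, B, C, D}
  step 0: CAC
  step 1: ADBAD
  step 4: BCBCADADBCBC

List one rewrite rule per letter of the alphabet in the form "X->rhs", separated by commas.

  step 0 ⇒ step 1: CAC ⇒ AD·B·AD
    A ↦ B
    C ↦ AD
    B ↦ AD  (constrained at step 1)
    D ↦ C  (constrained at step 1)

A->B, B->AD, C->AD, D->C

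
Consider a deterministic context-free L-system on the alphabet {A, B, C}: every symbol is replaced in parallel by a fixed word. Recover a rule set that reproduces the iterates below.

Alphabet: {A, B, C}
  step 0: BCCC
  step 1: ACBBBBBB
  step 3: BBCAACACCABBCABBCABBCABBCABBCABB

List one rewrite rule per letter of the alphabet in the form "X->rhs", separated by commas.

A->CA, B->AC, C->BB

  step 0 ⇒ step 1: BCCC ⇒ AC·BB·BB·BB
    B ↦ AC
    C ↦ BB
    A ↦ CA  (constrained at step 1)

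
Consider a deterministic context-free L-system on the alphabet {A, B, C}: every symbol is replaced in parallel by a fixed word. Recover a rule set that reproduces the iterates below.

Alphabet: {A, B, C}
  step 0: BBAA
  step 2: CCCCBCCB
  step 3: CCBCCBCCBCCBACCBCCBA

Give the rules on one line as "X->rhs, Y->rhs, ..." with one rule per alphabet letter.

  step 2 ⇒ step 3: CCCCBCCB ⇒ CCB·CCB·CCB·CCB·A·CCB·CCB·A
    B ↦ A
    C ↦ CCB
    A ↦ C  (constrained at step 0)

A->C, B->A, C->CCB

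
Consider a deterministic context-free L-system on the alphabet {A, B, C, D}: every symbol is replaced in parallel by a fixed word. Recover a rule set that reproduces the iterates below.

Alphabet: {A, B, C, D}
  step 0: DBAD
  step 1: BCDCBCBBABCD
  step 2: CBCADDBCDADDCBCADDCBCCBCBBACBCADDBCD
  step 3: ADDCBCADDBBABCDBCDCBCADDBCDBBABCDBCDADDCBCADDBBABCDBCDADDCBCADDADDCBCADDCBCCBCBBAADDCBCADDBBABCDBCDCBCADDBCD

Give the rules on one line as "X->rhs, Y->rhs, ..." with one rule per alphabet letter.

  step 2 ⇒ step 3: CBCADDBCDADDCBCADDCBCCBCBBACBCADDBCD ⇒ ADD·CBC·ADD·BBA·BCD·BCD·CBC·ADD·BCD·BBA·BCD·BCD·ADD·CBC·ADD·BBA·BCD·BCD·ADD·CBC·ADD·ADD·CBC·ADD·CBC·CBC·BBA·ADD·CBC·ADD·BBA·BCD·BCD·CBC·ADD·BCD
    A ↦ BBA
    B ↦ CBC
    C ↦ ADD
    D ↦ BCD

A->BBA, B->CBC, C->ADD, D->BCD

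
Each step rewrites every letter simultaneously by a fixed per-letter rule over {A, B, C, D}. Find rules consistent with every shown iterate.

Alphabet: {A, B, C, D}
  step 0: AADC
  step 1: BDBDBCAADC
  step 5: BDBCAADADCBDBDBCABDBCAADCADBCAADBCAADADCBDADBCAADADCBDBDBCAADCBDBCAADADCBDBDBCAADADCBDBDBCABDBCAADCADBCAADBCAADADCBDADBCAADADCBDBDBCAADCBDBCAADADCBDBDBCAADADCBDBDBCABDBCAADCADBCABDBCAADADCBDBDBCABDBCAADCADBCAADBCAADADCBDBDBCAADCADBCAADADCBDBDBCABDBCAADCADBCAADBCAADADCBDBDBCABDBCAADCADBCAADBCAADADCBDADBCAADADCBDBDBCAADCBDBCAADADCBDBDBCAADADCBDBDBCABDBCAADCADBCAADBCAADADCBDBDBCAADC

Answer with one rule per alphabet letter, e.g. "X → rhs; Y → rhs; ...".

A->BD, B->AD, C->ADC, D->BCA

  step 0 ⇒ step 1: AADC ⇒ BD·BD·BCA·ADC
    A ↦ BD
    C ↦ ADC
    D ↦ BCA
    B ↦ AD  (constrained at step 1)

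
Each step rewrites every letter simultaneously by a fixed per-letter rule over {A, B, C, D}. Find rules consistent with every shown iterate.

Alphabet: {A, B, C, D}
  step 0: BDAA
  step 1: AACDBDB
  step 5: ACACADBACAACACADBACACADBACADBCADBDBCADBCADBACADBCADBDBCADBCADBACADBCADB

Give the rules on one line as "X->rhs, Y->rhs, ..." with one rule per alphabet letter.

  step 0 ⇒ step 1: BDAA ⇒ A·AC·DB·DB
    A ↦ DB
    B ↦ A
    D ↦ AC
    C ↦ CA  (constrained at step 1)

A->DB, B->A, C->CA, D->AC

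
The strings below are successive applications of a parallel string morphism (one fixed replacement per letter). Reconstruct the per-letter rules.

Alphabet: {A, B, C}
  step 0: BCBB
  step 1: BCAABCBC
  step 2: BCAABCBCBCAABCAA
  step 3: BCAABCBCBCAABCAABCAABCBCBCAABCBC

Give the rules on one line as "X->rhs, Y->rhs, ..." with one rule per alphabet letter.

A->BC, B->BC, C->AA

  step 2 ⇒ step 3: BCAABCBCBCAABCAA ⇒ BC·AA·BC·BC·BC·AA·BC·AA·BC·AA·BC·BC·BC·AA·BC·BC
    A ↦ BC
    B ↦ BC
    C ↦ AA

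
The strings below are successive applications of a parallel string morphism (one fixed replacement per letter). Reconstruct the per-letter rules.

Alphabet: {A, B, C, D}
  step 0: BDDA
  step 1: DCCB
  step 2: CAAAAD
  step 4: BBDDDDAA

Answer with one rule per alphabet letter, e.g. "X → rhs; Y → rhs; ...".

A->B, B->D, C->AA, D->C

  step 1 ⇒ step 2: DCCB ⇒ C·AA·AA·D
    B ↦ D
    C ↦ AA
    D ↦ C
  step 0 ⇒ step 1: BDDA ⇒ D·C·C·B
    A ↦ B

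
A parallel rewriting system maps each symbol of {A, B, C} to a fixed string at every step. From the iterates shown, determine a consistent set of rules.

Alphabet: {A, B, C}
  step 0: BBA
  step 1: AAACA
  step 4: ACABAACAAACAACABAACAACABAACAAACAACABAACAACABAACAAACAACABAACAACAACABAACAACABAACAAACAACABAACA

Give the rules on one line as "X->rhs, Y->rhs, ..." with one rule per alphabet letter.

A->ACA, B->A, C->BA

  step 0 ⇒ step 1: BBA ⇒ A·A·ACA
    A ↦ ACA
    B ↦ A
    C ↦ BA  (constrained at step 1)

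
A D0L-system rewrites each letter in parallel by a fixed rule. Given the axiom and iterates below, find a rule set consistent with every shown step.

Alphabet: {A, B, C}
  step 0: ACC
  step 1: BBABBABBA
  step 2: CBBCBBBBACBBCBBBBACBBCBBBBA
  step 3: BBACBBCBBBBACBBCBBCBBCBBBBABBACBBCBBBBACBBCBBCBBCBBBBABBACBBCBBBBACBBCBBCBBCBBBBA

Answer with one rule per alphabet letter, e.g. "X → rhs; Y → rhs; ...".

A->BBA, B->CBB, C->BBA

  step 2 ⇒ step 3: CBBCBBBBACBBCBBBBACBBCBBBBA ⇒ BBA·CBB·CBB·BBA·CBB·CBB·CBB·CBB·BBA·BBA·CBB·CBB·BBA·CBB·CBB·CBB·CBB·BBA·BBA·CBB·CBB·BBA·CBB·CBB·CBB·CBB·BBA
    A ↦ BBA
    B ↦ CBB
    C ↦ BBA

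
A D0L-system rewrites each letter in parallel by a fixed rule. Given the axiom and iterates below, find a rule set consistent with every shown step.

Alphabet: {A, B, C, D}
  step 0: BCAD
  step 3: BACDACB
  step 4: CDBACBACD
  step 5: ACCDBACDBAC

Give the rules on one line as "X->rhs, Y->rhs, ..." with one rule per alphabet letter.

  step 4 ⇒ step 5: CDBACBACD ⇒ A·C·CD·B·A·CD·B·A·C
    A ↦ B
    B ↦ CD
    C ↦ A
    D ↦ C

A->B, B->CD, C->A, D->C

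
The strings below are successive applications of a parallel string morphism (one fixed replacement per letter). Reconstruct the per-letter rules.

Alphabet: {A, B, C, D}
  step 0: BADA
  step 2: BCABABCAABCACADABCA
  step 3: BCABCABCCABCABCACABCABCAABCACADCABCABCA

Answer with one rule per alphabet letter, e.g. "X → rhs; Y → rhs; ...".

A->CA, B->BC, C->AB, D->CAD

  step 2 ⇒ step 3: BCABABCAABCACADABCA ⇒ BC·AB·CA·BC·CA·BC·AB·CA·CA·BC·AB·CA·AB·CA·CAD·CA·BC·AB·CA
    A ↦ CA
    B ↦ BC
    C ↦ AB
    D ↦ CAD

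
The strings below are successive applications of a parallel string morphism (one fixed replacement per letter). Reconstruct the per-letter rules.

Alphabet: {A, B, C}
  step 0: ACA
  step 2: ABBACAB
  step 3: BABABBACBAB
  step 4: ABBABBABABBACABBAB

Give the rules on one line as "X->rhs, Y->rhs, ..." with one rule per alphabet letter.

  step 3 ⇒ step 4: BABABBACBAB ⇒ AB·B·AB·B·AB·AB·B·AC·AB·B·AB
    A ↦ B
    B ↦ AB
    C ↦ AC

A->B, B->AB, C->AC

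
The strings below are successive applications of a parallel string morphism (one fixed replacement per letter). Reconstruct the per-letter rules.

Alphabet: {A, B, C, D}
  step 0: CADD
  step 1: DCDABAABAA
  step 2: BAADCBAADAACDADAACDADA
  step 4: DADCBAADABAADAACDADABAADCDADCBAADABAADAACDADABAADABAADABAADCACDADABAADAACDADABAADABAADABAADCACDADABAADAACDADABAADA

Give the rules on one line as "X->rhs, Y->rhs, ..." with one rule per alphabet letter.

  step 1 ⇒ step 2: DCDABAABAA ⇒ BAA·DC·BAA·DA·AC·DA·DA·AC·DA·DA
    A ↦ DA
    B ↦ AC
    C ↦ DC
    D ↦ BAA

A->DA, B->AC, C->DC, D->BAA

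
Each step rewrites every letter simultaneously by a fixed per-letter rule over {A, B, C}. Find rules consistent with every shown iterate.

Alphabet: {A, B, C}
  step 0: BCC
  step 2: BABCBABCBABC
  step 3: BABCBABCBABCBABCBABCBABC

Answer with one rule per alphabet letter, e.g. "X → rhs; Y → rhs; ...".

  step 2 ⇒ step 3: BABCBABCBABC ⇒ BA·BC·BA·BC·BA·BC·BA·BC·BA·BC·BA·BC
    A ↦ BC
    B ↦ BA
    C ↦ BC

A->BC, B->BA, C->BC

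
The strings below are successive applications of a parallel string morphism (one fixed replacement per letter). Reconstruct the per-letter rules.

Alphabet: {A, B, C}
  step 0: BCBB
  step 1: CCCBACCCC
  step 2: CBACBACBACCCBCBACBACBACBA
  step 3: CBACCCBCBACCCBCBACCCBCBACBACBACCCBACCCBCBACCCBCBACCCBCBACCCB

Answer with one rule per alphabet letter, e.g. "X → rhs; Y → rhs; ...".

  step 2 ⇒ step 3: CBACBACBACCCBCBACBACBACBA ⇒ CBA·CC·CB·CBA·CC·CB·CBA·CC·CB·CBA·CBA·CBA·CC·CBA·CC·CB·CBA·CC·CB·CBA·CC·CB·CBA·CC·CB
    A ↦ CB
    B ↦ CC
    C ↦ CBA

A->CB, B->CC, C->CBA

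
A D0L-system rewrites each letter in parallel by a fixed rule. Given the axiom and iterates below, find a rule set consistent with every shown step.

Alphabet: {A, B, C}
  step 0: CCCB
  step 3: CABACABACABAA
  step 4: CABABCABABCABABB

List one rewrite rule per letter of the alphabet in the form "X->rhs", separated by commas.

A->B, B->A, C->CA

  step 3 ⇒ step 4: CABACABACABAA ⇒ CA·B·A·B·CA·B·A·B·CA·B·A·B·B
    A ↦ B
    B ↦ A
    C ↦ CA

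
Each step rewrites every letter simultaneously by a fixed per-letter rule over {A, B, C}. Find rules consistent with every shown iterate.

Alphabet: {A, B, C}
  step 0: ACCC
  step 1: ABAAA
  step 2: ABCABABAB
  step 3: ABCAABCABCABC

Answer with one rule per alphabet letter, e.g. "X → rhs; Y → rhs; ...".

A->AB, B->C, C->A

  step 2 ⇒ step 3: ABCABABAB ⇒ AB·C·A·AB·C·AB·C·AB·C
    A ↦ AB
    B ↦ C
    C ↦ A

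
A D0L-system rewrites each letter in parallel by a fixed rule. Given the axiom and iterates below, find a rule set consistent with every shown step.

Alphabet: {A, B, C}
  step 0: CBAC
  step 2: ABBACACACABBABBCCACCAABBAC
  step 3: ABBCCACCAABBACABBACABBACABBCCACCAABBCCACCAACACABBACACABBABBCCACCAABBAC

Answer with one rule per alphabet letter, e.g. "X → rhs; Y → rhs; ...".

  step 2 ⇒ step 3: ABBACACACABBABBCCACCAABBAC ⇒ ABB·CCA·CCA·ABB·AC·ABB·AC·ABB·AC·ABB·CCA·CCA·ABB·CCA·CCA·AC·AC·ABB·AC·AC·ABB·ABB·CCA·CCA·ABB·AC
    A ↦ ABB
    B ↦ CCA
    C ↦ AC

A->ABB, B->CCA, C->AC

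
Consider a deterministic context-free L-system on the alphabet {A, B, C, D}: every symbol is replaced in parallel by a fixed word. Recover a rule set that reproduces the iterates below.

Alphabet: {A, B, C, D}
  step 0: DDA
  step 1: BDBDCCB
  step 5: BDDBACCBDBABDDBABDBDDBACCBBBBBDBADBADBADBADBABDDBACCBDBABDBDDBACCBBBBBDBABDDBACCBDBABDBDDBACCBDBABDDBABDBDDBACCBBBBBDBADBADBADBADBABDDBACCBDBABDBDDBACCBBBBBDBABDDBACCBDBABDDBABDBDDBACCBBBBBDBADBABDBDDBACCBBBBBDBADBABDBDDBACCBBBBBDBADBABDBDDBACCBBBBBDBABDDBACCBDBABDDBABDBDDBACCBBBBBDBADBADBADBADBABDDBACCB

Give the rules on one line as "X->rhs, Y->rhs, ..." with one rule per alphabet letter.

  step 0 ⇒ step 1: DDA ⇒ BD·BD·CCB
    A ↦ CCB
    D ↦ BD
    B ↦ DBA  (constrained at step 1)
    C ↦ BB  (constrained at step 1)

A->CCB, B->DBA, C->BB, D->BD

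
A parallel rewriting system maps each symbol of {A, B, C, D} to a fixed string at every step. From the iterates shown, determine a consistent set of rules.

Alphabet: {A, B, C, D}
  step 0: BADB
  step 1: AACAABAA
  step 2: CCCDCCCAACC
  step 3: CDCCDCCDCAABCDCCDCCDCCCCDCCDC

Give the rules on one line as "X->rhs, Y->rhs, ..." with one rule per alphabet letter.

A->C, B->AA, C->CDC, D->AAB

  step 2 ⇒ step 3: CCCDCCCAACC ⇒ CDC·CDC·CDC·AAB·CDC·CDC·CDC·C·C·CDC·CDC
    A ↦ C
    C ↦ CDC
    D ↦ AAB
  step 0 ⇒ step 1: BADB ⇒ AA·C·AAB·AA
    B ↦ AA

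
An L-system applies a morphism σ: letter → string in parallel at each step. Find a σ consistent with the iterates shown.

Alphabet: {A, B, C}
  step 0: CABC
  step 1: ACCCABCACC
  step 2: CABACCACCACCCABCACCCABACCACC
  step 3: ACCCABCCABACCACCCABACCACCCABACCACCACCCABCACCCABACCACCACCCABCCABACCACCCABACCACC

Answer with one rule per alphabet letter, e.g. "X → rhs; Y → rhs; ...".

A->CAB, B->C, C->ACC

  step 2 ⇒ step 3: CABACCACCACCCABCACCCABACCACC ⇒ ACC·CAB·C·CAB·ACC·ACC·CAB·ACC·ACC·CAB·ACC·ACC·ACC·CAB·C·ACC·CAB·ACC·ACC·ACC·CAB·C·CAB·ACC·ACC·CAB·ACC·ACC
    A ↦ CAB
    B ↦ C
    C ↦ ACC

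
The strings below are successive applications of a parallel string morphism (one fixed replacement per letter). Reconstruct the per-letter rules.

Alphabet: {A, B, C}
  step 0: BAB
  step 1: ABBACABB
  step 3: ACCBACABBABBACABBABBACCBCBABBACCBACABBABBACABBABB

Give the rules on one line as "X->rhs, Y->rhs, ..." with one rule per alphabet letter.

A->AC, B->ABB, C->CB

  step 0 ⇒ step 1: BAB ⇒ ABB·AC·ABB
    A ↦ AC
    B ↦ ABB
    C ↦ CB  (constrained at step 1)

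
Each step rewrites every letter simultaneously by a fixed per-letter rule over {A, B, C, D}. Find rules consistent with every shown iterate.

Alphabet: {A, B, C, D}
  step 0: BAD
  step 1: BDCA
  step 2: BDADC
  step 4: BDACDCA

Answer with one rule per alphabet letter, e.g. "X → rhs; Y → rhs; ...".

  step 1 ⇒ step 2: BDCA ⇒ BD·A·D·C
    A ↦ C
    B ↦ BD
    C ↦ D
    D ↦ A

A->C, B->BD, C->D, D->A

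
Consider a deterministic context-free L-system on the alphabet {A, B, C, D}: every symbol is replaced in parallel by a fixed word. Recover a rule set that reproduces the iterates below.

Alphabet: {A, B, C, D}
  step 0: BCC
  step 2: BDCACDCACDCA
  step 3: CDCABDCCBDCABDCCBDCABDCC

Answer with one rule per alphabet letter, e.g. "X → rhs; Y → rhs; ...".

A->CC, B->CD, C->BD, D->CA

  step 2 ⇒ step 3: BDCACDCACDCA ⇒ CD·CA·BD·CC·BD·CA·BD·CC·BD·CA·BD·CC
    A ↦ CC
    B ↦ CD
    C ↦ BD
    D ↦ CA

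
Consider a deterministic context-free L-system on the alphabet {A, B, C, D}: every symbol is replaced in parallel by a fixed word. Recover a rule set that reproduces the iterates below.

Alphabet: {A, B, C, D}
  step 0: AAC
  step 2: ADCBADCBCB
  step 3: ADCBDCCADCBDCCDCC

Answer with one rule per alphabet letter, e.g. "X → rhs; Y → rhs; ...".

  step 2 ⇒ step 3: ADCBADCBCB ⇒ AD·CB·D·CC·AD·CB·D·CC·D·CC
    A ↦ AD
    B ↦ CC
    C ↦ D
    D ↦ CB

A->AD, B->CC, C->D, D->CB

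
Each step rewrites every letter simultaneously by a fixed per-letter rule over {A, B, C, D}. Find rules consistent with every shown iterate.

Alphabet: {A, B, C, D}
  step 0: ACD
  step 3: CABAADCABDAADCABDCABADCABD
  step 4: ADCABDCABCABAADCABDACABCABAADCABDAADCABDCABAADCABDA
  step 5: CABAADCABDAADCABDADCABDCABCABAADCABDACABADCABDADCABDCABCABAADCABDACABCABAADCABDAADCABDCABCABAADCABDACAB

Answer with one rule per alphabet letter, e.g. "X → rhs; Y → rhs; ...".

  step 4 ⇒ step 5: ADCABDCABCABAADCABDACABCABAADCABDAADCABDCABAADCABDA ⇒ CAB·A·AD·CAB·D·A·AD·CAB·D·AD·CAB·D·CAB·CAB·A·AD·CAB·D·A·CAB·AD·CAB·D·AD·CAB·D·CAB·CAB·A·AD·CAB·D·A·CAB·CAB·A·AD·CAB·D·A·AD·CAB·D·CAB·CAB·A·AD·CAB·D·A·CAB
    A ↦ CAB
    B ↦ D
    C ↦ AD
    D ↦ A

A->CAB, B->D, C->AD, D->A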